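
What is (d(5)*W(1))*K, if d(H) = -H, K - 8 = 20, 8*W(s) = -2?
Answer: 35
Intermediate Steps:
W(s) = -1/4 (W(s) = (1/8)*(-2) = -1/4)
K = 28 (K = 8 + 20 = 28)
(d(5)*W(1))*K = (-1*5*(-1/4))*28 = -5*(-1/4)*28 = (5/4)*28 = 35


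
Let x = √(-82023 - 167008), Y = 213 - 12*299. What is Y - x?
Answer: -3375 - I*√249031 ≈ -3375.0 - 499.03*I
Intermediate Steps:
Y = -3375 (Y = 213 - 3588 = -3375)
x = I*√249031 (x = √(-249031) = I*√249031 ≈ 499.03*I)
Y - x = -3375 - I*√249031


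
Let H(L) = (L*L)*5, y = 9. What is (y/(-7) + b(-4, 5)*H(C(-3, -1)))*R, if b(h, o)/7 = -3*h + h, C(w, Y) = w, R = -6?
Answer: -105786/7 ≈ -15112.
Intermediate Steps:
H(L) = 5*L**2 (H(L) = L**2*5 = 5*L**2)
b(h, o) = -14*h (b(h, o) = 7*(-3*h + h) = 7*(-2*h) = -14*h)
(y/(-7) + b(-4, 5)*H(C(-3, -1)))*R = (9/(-7) + (-14*(-4))*(5*(-3)**2))*(-6) = (9*(-1/7) + 56*(5*9))*(-6) = (-9/7 + 56*45)*(-6) = (-9/7 + 2520)*(-6) = (17631/7)*(-6) = -105786/7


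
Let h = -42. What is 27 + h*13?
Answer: -519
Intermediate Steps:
27 + h*13 = 27 - 42*13 = 27 - 546 = -519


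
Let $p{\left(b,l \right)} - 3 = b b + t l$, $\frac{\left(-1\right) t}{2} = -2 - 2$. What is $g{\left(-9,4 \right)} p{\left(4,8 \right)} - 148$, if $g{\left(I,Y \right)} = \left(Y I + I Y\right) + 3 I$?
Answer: $-8365$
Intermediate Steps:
$t = 8$ ($t = - 2 \left(-2 - 2\right) = \left(-2\right) \left(-4\right) = 8$)
$g{\left(I,Y \right)} = 3 I + 2 I Y$ ($g{\left(I,Y \right)} = \left(I Y + I Y\right) + 3 I = 2 I Y + 3 I = 3 I + 2 I Y$)
$p{\left(b,l \right)} = 3 + b^{2} + 8 l$ ($p{\left(b,l \right)} = 3 + \left(b b + 8 l\right) = 3 + \left(b^{2} + 8 l\right) = 3 + b^{2} + 8 l$)
$g{\left(-9,4 \right)} p{\left(4,8 \right)} - 148 = - 9 \left(3 + 2 \cdot 4\right) \left(3 + 4^{2} + 8 \cdot 8\right) - 148 = - 9 \left(3 + 8\right) \left(3 + 16 + 64\right) - 148 = \left(-9\right) 11 \cdot 83 - 148 = \left(-99\right) 83 - 148 = -8217 - 148 = -8365$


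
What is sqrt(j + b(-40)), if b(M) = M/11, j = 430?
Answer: sqrt(51590)/11 ≈ 20.649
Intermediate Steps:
b(M) = M/11 (b(M) = M*(1/11) = M/11)
sqrt(j + b(-40)) = sqrt(430 + (1/11)*(-40)) = sqrt(430 - 40/11) = sqrt(4690/11) = sqrt(51590)/11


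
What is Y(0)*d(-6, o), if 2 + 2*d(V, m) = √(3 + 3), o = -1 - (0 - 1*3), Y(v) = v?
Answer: 0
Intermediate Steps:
o = 2 (o = -1 - (0 - 3) = -1 - 1*(-3) = -1 + 3 = 2)
d(V, m) = -1 + √6/2 (d(V, m) = -1 + √(3 + 3)/2 = -1 + √6/2)
Y(0)*d(-6, o) = 0*(-1 + √6/2) = 0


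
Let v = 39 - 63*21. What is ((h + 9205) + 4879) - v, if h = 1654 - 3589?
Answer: 13433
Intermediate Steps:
h = -1935
v = -1284 (v = 39 - 1323 = -1284)
((h + 9205) + 4879) - v = ((-1935 + 9205) + 4879) - 1*(-1284) = (7270 + 4879) + 1284 = 12149 + 1284 = 13433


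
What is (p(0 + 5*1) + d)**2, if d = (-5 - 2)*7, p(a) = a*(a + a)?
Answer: 1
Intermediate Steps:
p(a) = 2*a**2 (p(a) = a*(2*a) = 2*a**2)
d = -49 (d = -7*7 = -49)
(p(0 + 5*1) + d)**2 = (2*(0 + 5*1)**2 - 49)**2 = (2*(0 + 5)**2 - 49)**2 = (2*5**2 - 49)**2 = (2*25 - 49)**2 = (50 - 49)**2 = 1**2 = 1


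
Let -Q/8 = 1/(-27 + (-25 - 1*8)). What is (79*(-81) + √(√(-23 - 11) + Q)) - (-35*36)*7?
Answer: 2421 + √(30 + 225*I*√34)/15 ≈ 2422.7 + 1.6881*I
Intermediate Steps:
Q = 2/15 (Q = -8/(-27 + (-25 - 1*8)) = -8/(-27 + (-25 - 8)) = -8/(-27 - 33) = -8/(-60) = -8*(-1/60) = 2/15 ≈ 0.13333)
(79*(-81) + √(√(-23 - 11) + Q)) - (-35*36)*7 = (79*(-81) + √(√(-23 - 11) + 2/15)) - (-35*36)*7 = (-6399 + √(√(-34) + 2/15)) - (-1260)*7 = (-6399 + √(I*√34 + 2/15)) - 1*(-8820) = (-6399 + √(2/15 + I*√34)) + 8820 = 2421 + √(2/15 + I*√34)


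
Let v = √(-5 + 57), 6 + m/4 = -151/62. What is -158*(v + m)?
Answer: 165268/31 - 316*√13 ≈ 4191.9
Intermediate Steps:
m = -1046/31 (m = -24 + 4*(-151/62) = -24 - 302/31 = -1046/31 ≈ -33.742)
v = 2*√13 (v = √52 = 2*√13 ≈ 7.2111)
-158*(v + m) = -158*(2*√13 - 1046/31) = -158*(-1046/31 + 2*√13) = 165268/31 - 316*√13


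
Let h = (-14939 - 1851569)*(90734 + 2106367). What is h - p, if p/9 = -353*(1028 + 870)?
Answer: -4100900563362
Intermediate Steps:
p = -6029946 (p = 9*(-353*(1028 + 870)) = 9*(-353*1898) = 9*(-669994) = -6029946)
h = -4100906593308 (h = -1866508*2197101 = -4100906593308)
h - p = -4100906593308 - 1*(-6029946) = -4100906593308 + 6029946 = -4100900563362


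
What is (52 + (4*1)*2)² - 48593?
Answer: -44993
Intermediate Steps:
(52 + (4*1)*2)² - 48593 = (52 + 4*2)² - 48593 = (52 + 8)² - 48593 = 60² - 48593 = 3600 - 48593 = -44993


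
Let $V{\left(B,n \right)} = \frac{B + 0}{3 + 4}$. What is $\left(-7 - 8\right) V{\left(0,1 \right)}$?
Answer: $0$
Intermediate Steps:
$V{\left(B,n \right)} = \frac{B}{7}$
$\left(-7 - 8\right) V{\left(0,1 \right)} = \left(-7 - 8\right) \frac{1}{7} \cdot 0 = \left(-15\right) 0 = 0$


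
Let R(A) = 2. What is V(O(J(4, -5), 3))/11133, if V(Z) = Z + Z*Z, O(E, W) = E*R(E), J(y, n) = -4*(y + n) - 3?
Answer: 2/3711 ≈ 0.00053894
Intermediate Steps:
J(y, n) = -3 - 4*n - 4*y (J(y, n) = -4*(n + y) - 3 = (-4*n - 4*y) - 3 = -3 - 4*n - 4*y)
O(E, W) = 2*E (O(E, W) = E*2 = 2*E)
V(Z) = Z + Z**2
V(O(J(4, -5), 3))/11133 = ((2*(-3 - 4*(-5) - 4*4))*(1 + 2*(-3 - 4*(-5) - 4*4)))/11133 = ((2*(-3 + 20 - 16))*(1 + 2*(-3 + 20 - 16)))*(1/11133) = ((2*1)*(1 + 2*1))*(1/11133) = (2*(1 + 2))*(1/11133) = (2*3)*(1/11133) = 6*(1/11133) = 2/3711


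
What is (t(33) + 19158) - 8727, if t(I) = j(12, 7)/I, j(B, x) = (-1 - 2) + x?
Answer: 344227/33 ≈ 10431.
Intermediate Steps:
j(B, x) = -3 + x
t(I) = 4/I (t(I) = (-3 + 7)/I = 4/I)
(t(33) + 19158) - 8727 = (4/33 + 19158) - 8727 = 632218/33 - 8727 = 344227/33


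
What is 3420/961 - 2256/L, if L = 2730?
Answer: 1194764/437255 ≈ 2.7324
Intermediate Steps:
3420/961 - 2256/L = 3420/961 - 2256/2730 = 3420*(1/961) - 2256*1/2730 = 3420/961 - 376/455 = 1194764/437255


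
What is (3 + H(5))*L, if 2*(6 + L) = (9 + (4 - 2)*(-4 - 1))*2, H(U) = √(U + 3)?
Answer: -21 - 14*√2 ≈ -40.799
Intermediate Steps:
H(U) = √(3 + U)
L = -7 (L = -6 + ((9 + (4 - 2)*(-4 - 1))*2)/2 = -6 + ((9 + 2*(-5))*2)/2 = -6 + ((9 - 10)*2)/2 = -6 + (-1*2)/2 = -6 + (½)*(-2) = -6 - 1 = -7)
(3 + H(5))*L = (3 + √(3 + 5))*(-7) = (3 + √8)*(-7) = (3 + 2*√2)*(-7) = -21 - 14*√2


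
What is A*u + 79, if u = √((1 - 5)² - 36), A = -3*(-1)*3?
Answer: 79 + 18*I*√5 ≈ 79.0 + 40.249*I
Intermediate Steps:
A = 9 (A = 3*3 = 9)
u = 2*I*√5 (u = √((-4)² - 36) = √(16 - 36) = √(-20) = 2*I*√5 ≈ 4.4721*I)
A*u + 79 = 9*(2*I*√5) + 79 = 18*I*√5 + 79 = 79 + 18*I*√5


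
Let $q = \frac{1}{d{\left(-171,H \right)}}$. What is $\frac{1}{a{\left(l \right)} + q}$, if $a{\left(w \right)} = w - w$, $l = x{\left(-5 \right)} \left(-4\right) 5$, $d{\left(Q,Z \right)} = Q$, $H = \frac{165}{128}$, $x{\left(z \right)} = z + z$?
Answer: $-171$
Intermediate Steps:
$x{\left(z \right)} = 2 z$
$H = \frac{165}{128}$ ($H = 165 \cdot \frac{1}{128} = \frac{165}{128} \approx 1.2891$)
$l = 200$ ($l = 2 \left(-5\right) \left(-4\right) 5 = \left(-10\right) \left(-4\right) 5 = 40 \cdot 5 = 200$)
$a{\left(w \right)} = 0$
$q = - \frac{1}{171}$ ($q = \frac{1}{-171} = - \frac{1}{171} \approx -0.005848$)
$\frac{1}{a{\left(l \right)} + q} = \frac{1}{0 - \frac{1}{171}} = \frac{1}{- \frac{1}{171}} = -171$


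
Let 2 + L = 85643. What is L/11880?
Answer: 28547/3960 ≈ 7.2088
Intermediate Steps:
L = 85641 (L = -2 + 85643 = 85641)
L/11880 = 85641/11880 = 85641*(1/11880) = 28547/3960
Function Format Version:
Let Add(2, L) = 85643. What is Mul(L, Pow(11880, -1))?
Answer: Rational(28547, 3960) ≈ 7.2088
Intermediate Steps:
L = 85641 (L = Add(-2, 85643) = 85641)
Mul(L, Pow(11880, -1)) = Mul(85641, Pow(11880, -1)) = Mul(85641, Rational(1, 11880)) = Rational(28547, 3960)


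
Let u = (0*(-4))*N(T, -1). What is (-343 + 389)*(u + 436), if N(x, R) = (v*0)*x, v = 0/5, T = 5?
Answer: 20056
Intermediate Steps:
v = 0 (v = 0*(1/5) = 0)
N(x, R) = 0 (N(x, R) = (0*0)*x = 0*x = 0)
u = 0 (u = (0*(-4))*0 = 0*0 = 0)
(-343 + 389)*(u + 436) = (-343 + 389)*(0 + 436) = 46*436 = 20056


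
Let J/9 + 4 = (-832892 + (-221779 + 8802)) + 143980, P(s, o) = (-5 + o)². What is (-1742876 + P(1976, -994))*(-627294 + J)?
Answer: 6513433553625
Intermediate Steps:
J = -8117037 (J = -36 + 9*((-832892 + (-221779 + 8802)) + 143980) = -36 + 9*((-832892 - 212977) + 143980) = -36 + 9*(-1045869 + 143980) = -36 + 9*(-901889) = -36 - 8117001 = -8117037)
(-1742876 + P(1976, -994))*(-627294 + J) = (-1742876 + (-5 - 994)²)*(-627294 - 8117037) = (-1742876 + (-999)²)*(-8744331) = (-1742876 + 998001)*(-8744331) = -744875*(-8744331) = 6513433553625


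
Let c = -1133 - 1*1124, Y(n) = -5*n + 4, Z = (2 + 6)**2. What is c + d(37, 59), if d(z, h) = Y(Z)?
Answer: -2573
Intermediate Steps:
Z = 64 (Z = 8**2 = 64)
Y(n) = 4 - 5*n
d(z, h) = -316 (d(z, h) = 4 - 5*64 = 4 - 320 = -316)
c = -2257 (c = -1133 - 1124 = -2257)
c + d(37, 59) = -2257 - 316 = -2573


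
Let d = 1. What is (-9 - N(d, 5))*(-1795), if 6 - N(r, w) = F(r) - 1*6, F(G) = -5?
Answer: 46670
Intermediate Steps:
N(r, w) = 17 (N(r, w) = 6 - (-5 - 1*6) = 6 - (-5 - 6) = 6 - 1*(-11) = 6 + 11 = 17)
(-9 - N(d, 5))*(-1795) = (-9 - 1*17)*(-1795) = (-9 - 17)*(-1795) = -26*(-1795) = 46670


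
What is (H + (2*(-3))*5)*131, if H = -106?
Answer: -17816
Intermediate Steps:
(H + (2*(-3))*5)*131 = (-106 + (2*(-3))*5)*131 = (-106 - 6*5)*131 = (-106 - 30)*131 = -136*131 = -17816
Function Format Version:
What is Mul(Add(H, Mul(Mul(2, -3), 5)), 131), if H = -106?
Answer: -17816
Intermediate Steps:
Mul(Add(H, Mul(Mul(2, -3), 5)), 131) = Mul(Add(-106, Mul(Mul(2, -3), 5)), 131) = Mul(Add(-106, Mul(-6, 5)), 131) = Mul(Add(-106, -30), 131) = Mul(-136, 131) = -17816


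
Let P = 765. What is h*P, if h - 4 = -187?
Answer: -139995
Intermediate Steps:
h = -183 (h = 4 - 187 = -183)
h*P = -183*765 = -139995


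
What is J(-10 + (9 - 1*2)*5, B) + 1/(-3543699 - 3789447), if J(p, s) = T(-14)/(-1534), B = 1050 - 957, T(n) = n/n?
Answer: -1833670/2812261491 ≈ -0.00065203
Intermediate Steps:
T(n) = 1
B = 93
J(p, s) = -1/1534 (J(p, s) = 1/(-1534) = 1*(-1/1534) = -1/1534)
J(-10 + (9 - 1*2)*5, B) + 1/(-3543699 - 3789447) = -1/1534 + 1/(-3543699 - 3789447) = -1/1534 + 1/(-7333146) = -1/1534 - 1/7333146 = -1833670/2812261491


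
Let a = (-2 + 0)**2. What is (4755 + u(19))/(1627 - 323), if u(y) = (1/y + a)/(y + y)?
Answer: 3433187/941488 ≈ 3.6466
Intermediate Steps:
a = 4 (a = (-2)**2 = 4)
u(y) = (4 + 1/y)/(2*y) (u(y) = (1/y + 4)/(y + y) = (4 + 1/y)/((2*y)) = (4 + 1/y)*(1/(2*y)) = (4 + 1/y)/(2*y))
(4755 + u(19))/(1627 - 323) = (4755 + (1/2)*(1 + 4*19)/19**2)/(1627 - 323) = (4755 + (1/2)*(1/361)*(1 + 76))/1304 = (4755 + (1/2)*(1/361)*77)*(1/1304) = (4755 + 77/722)*(1/1304) = (3433187/722)*(1/1304) = 3433187/941488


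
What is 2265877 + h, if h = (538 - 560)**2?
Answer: 2266361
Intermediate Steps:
h = 484 (h = (-22)**2 = 484)
2265877 + h = 2265877 + 484 = 2266361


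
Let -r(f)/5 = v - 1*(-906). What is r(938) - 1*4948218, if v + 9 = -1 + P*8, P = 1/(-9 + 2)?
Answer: -34668846/7 ≈ -4.9527e+6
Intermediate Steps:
P = -1/7 (P = 1/(-7) = -1/7 ≈ -0.14286)
v = -78/7 (v = -9 + (-1 - 1/7*8) = -9 + (-1 - 8/7) = -9 - 15/7 = -78/7 ≈ -11.143)
r(f) = -31320/7 (r(f) = -5*(-78/7 - 1*(-906)) = -5*(-78/7 + 906) = -5*6264/7 = -31320/7)
r(938) - 1*4948218 = -31320/7 - 1*4948218 = -31320/7 - 4948218 = -34668846/7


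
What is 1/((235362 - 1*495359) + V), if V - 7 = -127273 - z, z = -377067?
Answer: -1/10196 ≈ -9.8078e-5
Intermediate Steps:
V = 249801 (V = 7 + (-127273 - 1*(-377067)) = 7 + (-127273 + 377067) = 7 + 249794 = 249801)
1/((235362 - 1*495359) + V) = 1/((235362 - 1*495359) + 249801) = 1/((235362 - 495359) + 249801) = 1/(-259997 + 249801) = 1/(-10196) = -1/10196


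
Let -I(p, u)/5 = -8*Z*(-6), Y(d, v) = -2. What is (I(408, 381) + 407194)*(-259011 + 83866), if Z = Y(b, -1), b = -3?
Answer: -71402062730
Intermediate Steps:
Z = -2
I(p, u) = 480 (I(p, u) = -5*(-8*(-2))*(-6) = -80*(-6) = -5*(-96) = 480)
(I(408, 381) + 407194)*(-259011 + 83866) = (480 + 407194)*(-259011 + 83866) = 407674*(-175145) = -71402062730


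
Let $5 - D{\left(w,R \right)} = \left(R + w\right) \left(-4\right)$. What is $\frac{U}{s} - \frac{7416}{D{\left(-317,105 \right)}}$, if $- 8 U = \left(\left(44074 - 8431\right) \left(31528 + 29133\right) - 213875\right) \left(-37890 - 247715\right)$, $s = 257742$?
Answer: $\frac{43376349728619133}{144851004} \approx 2.9945 \cdot 10^{8}$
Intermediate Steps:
$D{\left(w,R \right)} = 5 + 4 R + 4 w$ ($D{\left(w,R \right)} = 5 - \left(R + w\right) \left(-4\right) = 5 - \left(- 4 R - 4 w\right) = 5 + \left(4 R + 4 w\right) = 5 + 4 R + 4 w$)
$U = \frac{154364229374885}{2}$ ($U = - \frac{\left(\left(44074 - 8431\right) \left(31528 + 29133\right) - 213875\right) \left(-37890 - 247715\right)}{8} = - \frac{\left(35643 \cdot 60661 - 213875\right) \left(-285605\right)}{8} = - \frac{\left(2162140023 - 213875\right) \left(-285605\right)}{8} = - \frac{2161926148 \left(-285605\right)}{8} = \left(- \frac{1}{8}\right) \left(-617456917499540\right) = \frac{154364229374885}{2} \approx 7.7182 \cdot 10^{13}$)
$\frac{U}{s} - \frac{7416}{D{\left(-317,105 \right)}} = \frac{154364229374885}{2 \cdot 257742} - \frac{7416}{5 + 4 \cdot 105 + 4 \left(-317\right)} = \frac{154364229374885}{2} \cdot \frac{1}{257742} - \frac{7416}{5 + 420 - 1268} = \frac{154364229374885}{515484} - \frac{7416}{-843} = \frac{154364229374885}{515484} - - \frac{2472}{281} = \frac{154364229374885}{515484} + \frac{2472}{281} = \frac{43376349728619133}{144851004}$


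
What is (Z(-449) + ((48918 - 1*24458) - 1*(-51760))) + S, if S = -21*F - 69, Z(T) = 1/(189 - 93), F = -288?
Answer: 7891105/96 ≈ 82199.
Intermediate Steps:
Z(T) = 1/96
S = 5979 (S = -21*(-288) - 69 = 6048 - 69 = 5979)
(Z(-449) + ((48918 - 1*24458) - 1*(-51760))) + S = (1/96 + ((48918 - 1*24458) - 1*(-51760))) + 5979 = (1/96 + ((48918 - 24458) + 51760)) + 5979 = (1/96 + (24460 + 51760)) + 5979 = (1/96 + 76220) + 5979 = 7317121/96 + 5979 = 7891105/96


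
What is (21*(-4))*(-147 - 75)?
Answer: 18648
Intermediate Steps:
(21*(-4))*(-147 - 75) = -84*(-222) = 18648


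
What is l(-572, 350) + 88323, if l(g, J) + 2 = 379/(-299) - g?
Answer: 26578628/299 ≈ 88892.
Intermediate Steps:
l(g, J) = -977/299 - g (l(g, J) = -2 + (379/(-299) - g) = -2 + (379*(-1/299) - g) = -2 + (-379/299 - g) = -977/299 - g)
l(-572, 350) + 88323 = (-977/299 - 1*(-572)) + 88323 = (-977/299 + 572) + 88323 = 170051/299 + 88323 = 26578628/299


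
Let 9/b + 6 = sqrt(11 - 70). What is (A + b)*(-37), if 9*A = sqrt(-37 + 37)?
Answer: 1998/95 + 333*I*sqrt(59)/95 ≈ 21.032 + 26.924*I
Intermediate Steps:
A = 0 (A = sqrt(-37 + 37)/9 = sqrt(0)/9 = (1/9)*0 = 0)
b = 9/(-6 + I*sqrt(59)) (b = 9/(-6 + sqrt(11 - 70)) = 9/(-6 + sqrt(-59)) = 9/(-6 + I*sqrt(59)) ≈ -0.56842 - 0.72769*I)
(A + b)*(-37) = (0 + (-54/95 - 9*I*sqrt(59)/95))*(-37) = (-54/95 - 9*I*sqrt(59)/95)*(-37) = 1998/95 + 333*I*sqrt(59)/95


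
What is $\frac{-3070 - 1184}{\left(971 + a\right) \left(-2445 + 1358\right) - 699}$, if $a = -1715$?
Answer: $- \frac{1418}{269343} \approx -0.0052647$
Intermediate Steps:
$\frac{-3070 - 1184}{\left(971 + a\right) \left(-2445 + 1358\right) - 699} = \frac{-3070 - 1184}{\left(971 - 1715\right) \left(-2445 + 1358\right) - 699} = - \frac{4254}{\left(-744\right) \left(-1087\right) - 699} = - \frac{4254}{808728 - 699} = - \frac{4254}{808029} = \left(-4254\right) \frac{1}{808029} = - \frac{1418}{269343}$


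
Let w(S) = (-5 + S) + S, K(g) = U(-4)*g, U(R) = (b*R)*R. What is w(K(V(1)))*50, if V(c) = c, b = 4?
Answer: 6150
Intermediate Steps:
U(R) = 4*R**2 (U(R) = (4*R)*R = 4*R**2)
K(g) = 64*g (K(g) = (4*(-4)**2)*g = (4*16)*g = 64*g)
w(S) = -5 + 2*S
w(K(V(1)))*50 = (-5 + 2*(64*1))*50 = (-5 + 2*64)*50 = (-5 + 128)*50 = 123*50 = 6150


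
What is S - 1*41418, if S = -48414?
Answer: -89832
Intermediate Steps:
S - 1*41418 = -48414 - 1*41418 = -48414 - 41418 = -89832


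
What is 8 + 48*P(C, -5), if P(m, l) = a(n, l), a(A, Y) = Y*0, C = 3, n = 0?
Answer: 8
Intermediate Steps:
a(A, Y) = 0
P(m, l) = 0
8 + 48*P(C, -5) = 8 + 48*0 = 8 + 0 = 8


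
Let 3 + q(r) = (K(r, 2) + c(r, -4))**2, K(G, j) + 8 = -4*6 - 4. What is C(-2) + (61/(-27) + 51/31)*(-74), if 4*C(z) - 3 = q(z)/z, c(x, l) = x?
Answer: -896807/6696 ≈ -133.93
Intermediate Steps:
K(G, j) = -36 (K(G, j) = -8 + (-4*6 - 4) = -8 + (-24 - 4) = -8 - 28 = -36)
q(r) = -3 + (-36 + r)**2
C(z) = 3/4 + (-3 + (-36 + z)**2)/(4*z) (C(z) = 3/4 + ((-3 + (-36 + z)**2)/z)/4 = 3/4 + (-3 + (-36 + z)**2)/(4*z))
C(-2) + (61/(-27) + 51/31)*(-74) = (1/4)*(1293 + (-2)**2 - 69*(-2))/(-2) + (61/(-27) + 51/31)*(-74) = (1/4)*(-1/2)*(1293 + 4 + 138) + (61*(-1/27) + 51*(1/31))*(-74) = (1/4)*(-1/2)*1435 + (-61/27 + 51/31)*(-74) = -1435/8 - 514/837*(-74) = -1435/8 + 38036/837 = -896807/6696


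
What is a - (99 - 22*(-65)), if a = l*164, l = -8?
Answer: -2841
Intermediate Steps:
a = -1312 (a = -8*164 = -1312)
a - (99 - 22*(-65)) = -1312 - (99 - 22*(-65)) = -1312 - (99 + 1430) = -1312 - 1*1529 = -1312 - 1529 = -2841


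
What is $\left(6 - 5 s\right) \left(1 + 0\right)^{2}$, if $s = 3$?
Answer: $-9$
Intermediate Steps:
$\left(6 - 5 s\right) \left(1 + 0\right)^{2} = \left(6 - 15\right) \left(1 + 0\right)^{2} = \left(6 - 15\right) 1^{2} = \left(-9\right) 1 = -9$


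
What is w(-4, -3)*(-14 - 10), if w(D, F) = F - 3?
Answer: 144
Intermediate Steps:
w(D, F) = -3 + F
w(-4, -3)*(-14 - 10) = (-3 - 3)*(-14 - 10) = -6*(-24) = 144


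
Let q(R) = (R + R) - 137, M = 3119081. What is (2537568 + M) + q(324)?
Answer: 5657160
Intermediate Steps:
q(R) = -137 + 2*R (q(R) = 2*R - 137 = -137 + 2*R)
(2537568 + M) + q(324) = (2537568 + 3119081) + (-137 + 2*324) = 5656649 + (-137 + 648) = 5656649 + 511 = 5657160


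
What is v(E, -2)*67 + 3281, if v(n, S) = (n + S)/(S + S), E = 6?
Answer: 3214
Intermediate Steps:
v(n, S) = (S + n)/(2*S) (v(n, S) = (S + n)/((2*S)) = (S + n)*(1/(2*S)) = (S + n)/(2*S))
v(E, -2)*67 + 3281 = ((½)*(-2 + 6)/(-2))*67 + 3281 = ((½)*(-½)*4)*67 + 3281 = -1*67 + 3281 = -67 + 3281 = 3214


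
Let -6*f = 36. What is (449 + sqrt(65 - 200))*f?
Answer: -2694 - 18*I*sqrt(15) ≈ -2694.0 - 69.714*I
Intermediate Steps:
f = -6 (f = -1/6*36 = -6)
(449 + sqrt(65 - 200))*f = (449 + sqrt(65 - 200))*(-6) = (449 + sqrt(-135))*(-6) = (449 + 3*I*sqrt(15))*(-6) = -2694 - 18*I*sqrt(15)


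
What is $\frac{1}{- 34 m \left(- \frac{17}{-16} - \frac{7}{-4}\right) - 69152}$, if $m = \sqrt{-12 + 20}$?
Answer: $- \frac{553216}{38255407607} + \frac{1530 \sqrt{2}}{38255407607} \approx -1.4405 \cdot 10^{-5}$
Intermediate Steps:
$m = 2 \sqrt{2}$ ($m = \sqrt{8} = 2 \sqrt{2} \approx 2.8284$)
$\frac{1}{- 34 m \left(- \frac{17}{-16} - \frac{7}{-4}\right) - 69152} = \frac{1}{- 34 \cdot 2 \sqrt{2} \left(- \frac{17}{-16} - \frac{7}{-4}\right) - 69152} = \frac{1}{- 68 \sqrt{2} \left(\left(-17\right) \left(- \frac{1}{16}\right) - - \frac{7}{4}\right) - 69152} = \frac{1}{- 68 \sqrt{2} \left(\frac{17}{16} + \frac{7}{4}\right) - 69152} = \frac{1}{- 68 \sqrt{2} \cdot \frac{45}{16} - 69152} = \frac{1}{- \frac{765 \sqrt{2}}{4} - 69152} = \frac{1}{-69152 - \frac{765 \sqrt{2}}{4}}$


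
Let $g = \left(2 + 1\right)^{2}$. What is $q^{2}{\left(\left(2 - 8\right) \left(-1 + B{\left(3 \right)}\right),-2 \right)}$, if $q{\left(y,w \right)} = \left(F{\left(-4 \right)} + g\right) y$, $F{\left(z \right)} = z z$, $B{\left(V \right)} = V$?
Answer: $90000$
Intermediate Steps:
$g = 9$ ($g = 3^{2} = 9$)
$F{\left(z \right)} = z^{2}$
$q{\left(y,w \right)} = 25 y$ ($q{\left(y,w \right)} = \left(\left(-4\right)^{2} + 9\right) y = \left(16 + 9\right) y = 25 y$)
$q^{2}{\left(\left(2 - 8\right) \left(-1 + B{\left(3 \right)}\right),-2 \right)} = \left(25 \left(2 - 8\right) \left(-1 + 3\right)\right)^{2} = \left(25 \left(\left(-6\right) 2\right)\right)^{2} = \left(25 \left(-12\right)\right)^{2} = \left(-300\right)^{2} = 90000$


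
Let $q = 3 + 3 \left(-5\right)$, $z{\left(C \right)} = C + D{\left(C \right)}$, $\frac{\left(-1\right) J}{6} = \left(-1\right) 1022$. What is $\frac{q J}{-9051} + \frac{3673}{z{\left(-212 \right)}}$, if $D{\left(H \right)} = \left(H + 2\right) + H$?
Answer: $\frac{638473}{273254} \approx 2.3366$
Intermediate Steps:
$D{\left(H \right)} = 2 + 2 H$ ($D{\left(H \right)} = \left(2 + H\right) + H = 2 + 2 H$)
$J = 6132$ ($J = - 6 \left(\left(-1\right) 1022\right) = \left(-6\right) \left(-1022\right) = 6132$)
$z{\left(C \right)} = 2 + 3 C$ ($z{\left(C \right)} = C + \left(2 + 2 C\right) = 2 + 3 C$)
$q = -12$ ($q = 3 - 15 = -12$)
$\frac{q J}{-9051} + \frac{3673}{z{\left(-212 \right)}} = \frac{\left(-12\right) 6132}{-9051} + \frac{3673}{2 + 3 \left(-212\right)} = \left(-73584\right) \left(- \frac{1}{9051}\right) + \frac{3673}{2 - 636} = \frac{3504}{431} + \frac{3673}{-634} = \frac{3504}{431} + 3673 \left(- \frac{1}{634}\right) = \frac{3504}{431} - \frac{3673}{634} = \frac{638473}{273254}$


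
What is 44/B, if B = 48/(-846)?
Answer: -1551/2 ≈ -775.50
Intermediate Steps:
B = -8/141 (B = 48*(-1/846) = -8/141 ≈ -0.056738)
44/B = 44/(-8/141) = 44*(-141/8) = -1551/2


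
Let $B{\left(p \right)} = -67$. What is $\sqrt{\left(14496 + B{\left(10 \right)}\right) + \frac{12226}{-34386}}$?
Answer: $\frac{2 \sqrt{1066274115753}}{17193} \approx 120.12$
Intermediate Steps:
$\sqrt{\left(14496 + B{\left(10 \right)}\right) + \frac{12226}{-34386}} = \sqrt{\left(14496 - 67\right) + \frac{12226}{-34386}} = \sqrt{14429 + 12226 \left(- \frac{1}{34386}\right)} = \sqrt{14429 - \frac{6113}{17193}} = \sqrt{\frac{248071684}{17193}} = \frac{2 \sqrt{1066274115753}}{17193}$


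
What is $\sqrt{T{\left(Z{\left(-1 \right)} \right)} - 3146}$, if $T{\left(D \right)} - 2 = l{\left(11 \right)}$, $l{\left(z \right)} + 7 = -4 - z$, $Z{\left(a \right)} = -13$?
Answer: $i \sqrt{3166} \approx 56.267 i$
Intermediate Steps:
$l{\left(z \right)} = -11 - z$ ($l{\left(z \right)} = -7 - \left(4 + z\right) = -11 - z$)
$T{\left(D \right)} = -20$ ($T{\left(D \right)} = 2 - 22 = -20$)
$\sqrt{T{\left(Z{\left(-1 \right)} \right)} - 3146} = \sqrt{-20 - 3146} = \sqrt{-3166} = i \sqrt{3166}$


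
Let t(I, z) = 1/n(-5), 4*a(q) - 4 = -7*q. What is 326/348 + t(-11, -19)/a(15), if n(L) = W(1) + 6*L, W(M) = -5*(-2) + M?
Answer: 313493/333906 ≈ 0.93887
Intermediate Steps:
W(M) = 10 + M
a(q) = 1 - 7*q/4 (a(q) = 1 + (-7*q)/4 = 1 - 7*q/4)
n(L) = 11 + 6*L (n(L) = (10 + 1) + 6*L = 11 + 6*L)
t(I, z) = -1/19 (t(I, z) = 1/(11 + 6*(-5)) = 1/(11 - 30) = 1/(-19) = -1/19)
326/348 + t(-11, -19)/a(15) = 326/348 - 1/(19*(1 - 7/4*15)) = 326*(1/348) - 1/(19*(1 - 105/4)) = 163/174 - 1/(19*(-101/4)) = 163/174 - 1/19*(-4/101) = 163/174 + 4/1919 = 313493/333906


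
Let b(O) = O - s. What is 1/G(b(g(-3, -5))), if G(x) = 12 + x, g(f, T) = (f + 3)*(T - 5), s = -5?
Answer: 1/17 ≈ 0.058824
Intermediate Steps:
g(f, T) = (-5 + T)*(3 + f) (g(f, T) = (3 + f)*(-5 + T) = (-5 + T)*(3 + f))
b(O) = 5 + O (b(O) = O - 1*(-5) = O + 5 = 5 + O)
1/G(b(g(-3, -5))) = 1/(12 + (5 + (-15 - 5*(-3) + 3*(-5) - 5*(-3)))) = 1/(12 + (5 + (-15 + 15 - 15 + 15))) = 1/(12 + (5 + 0)) = 1/(12 + 5) = 1/17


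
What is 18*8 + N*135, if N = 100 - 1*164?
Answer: -8496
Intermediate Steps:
N = -64 (N = 100 - 164 = -64)
18*8 + N*135 = 18*8 - 64*135 = 144 - 8640 = -8496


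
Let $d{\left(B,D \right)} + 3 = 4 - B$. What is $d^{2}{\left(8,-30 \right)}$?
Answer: $49$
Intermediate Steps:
$d{\left(B,D \right)} = 1 - B$ ($d{\left(B,D \right)} = -3 - \left(-4 + B\right) = 1 - B$)
$d^{2}{\left(8,-30 \right)} = \left(1 - 8\right)^{2} = \left(-7\right)^{2} = 49$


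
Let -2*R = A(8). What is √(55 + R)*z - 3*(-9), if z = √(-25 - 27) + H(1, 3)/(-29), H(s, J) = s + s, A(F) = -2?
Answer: 27 - 4*√14/29 + 4*I*√182 ≈ 26.484 + 53.963*I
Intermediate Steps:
R = 1 (R = -½*(-2) = 1)
H(s, J) = 2*s
z = -2/29 + 2*I*√13 (z = √(-25 - 27) + (2*1)/(-29) = √(-52) + 2*(-1/29) = 2*I*√13 - 2/29 = -2/29 + 2*I*√13 ≈ -0.068966 + 7.2111*I)
√(55 + R)*z - 3*(-9) = √(55 + 1)*(-2/29 + 2*I*√13) - 3*(-9) = √56*(-2/29 + 2*I*√13) + 27 = (2*√14)*(-2/29 + 2*I*√13) + 27 = 2*√14*(-2/29 + 2*I*√13) + 27 = 27 + 2*√14*(-2/29 + 2*I*√13)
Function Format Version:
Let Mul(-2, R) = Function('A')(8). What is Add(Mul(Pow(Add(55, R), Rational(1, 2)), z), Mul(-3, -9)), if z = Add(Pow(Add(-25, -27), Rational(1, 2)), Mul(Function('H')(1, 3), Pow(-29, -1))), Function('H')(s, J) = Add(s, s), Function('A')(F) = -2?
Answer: Add(27, Mul(Rational(-4, 29), Pow(14, Rational(1, 2))), Mul(4, I, Pow(182, Rational(1, 2)))) ≈ Add(26.484, Mul(53.963, I))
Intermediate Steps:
R = 1 (R = Mul(Rational(-1, 2), -2) = 1)
Function('H')(s, J) = Mul(2, s)
z = Add(Rational(-2, 29), Mul(2, I, Pow(13, Rational(1, 2)))) (z = Add(Pow(Add(-25, -27), Rational(1, 2)), Mul(Mul(2, 1), Pow(-29, -1))) = Add(Pow(-52, Rational(1, 2)), Mul(2, Rational(-1, 29))) = Add(Mul(2, I, Pow(13, Rational(1, 2))), Rational(-2, 29)) = Add(Rational(-2, 29), Mul(2, I, Pow(13, Rational(1, 2)))) ≈ Add(-0.068966, Mul(7.2111, I)))
Add(Mul(Pow(Add(55, R), Rational(1, 2)), z), Mul(-3, -9)) = Add(Mul(Pow(Add(55, 1), Rational(1, 2)), Add(Rational(-2, 29), Mul(2, I, Pow(13, Rational(1, 2))))), Mul(-3, -9)) = Add(Mul(Pow(56, Rational(1, 2)), Add(Rational(-2, 29), Mul(2, I, Pow(13, Rational(1, 2))))), 27) = Add(Mul(Mul(2, Pow(14, Rational(1, 2))), Add(Rational(-2, 29), Mul(2, I, Pow(13, Rational(1, 2))))), 27) = Add(Mul(2, Pow(14, Rational(1, 2)), Add(Rational(-2, 29), Mul(2, I, Pow(13, Rational(1, 2))))), 27) = Add(27, Mul(2, Pow(14, Rational(1, 2)), Add(Rational(-2, 29), Mul(2, I, Pow(13, Rational(1, 2))))))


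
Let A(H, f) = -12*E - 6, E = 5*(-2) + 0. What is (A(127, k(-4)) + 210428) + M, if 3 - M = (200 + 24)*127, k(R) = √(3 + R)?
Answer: 182097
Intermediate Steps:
E = -10 (E = -10 + 0 = -10)
M = -28445 (M = 3 - (200 + 24)*127 = 3 - 224*127 = 3 - 1*28448 = 3 - 28448 = -28445)
A(H, f) = 114 (A(H, f) = -12*(-10) - 6 = 120 - 6 = 114)
(A(127, k(-4)) + 210428) + M = (114 + 210428) - 28445 = 210542 - 28445 = 182097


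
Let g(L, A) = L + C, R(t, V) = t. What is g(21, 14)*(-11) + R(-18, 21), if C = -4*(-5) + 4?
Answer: -513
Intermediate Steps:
C = 24 (C = 20 + 4 = 24)
g(L, A) = 24 + L (g(L, A) = L + 24 = 24 + L)
g(21, 14)*(-11) + R(-18, 21) = (24 + 21)*(-11) - 18 = 45*(-11) - 18 = -495 - 18 = -513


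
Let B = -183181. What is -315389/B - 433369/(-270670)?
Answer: 164751307419/49581601270 ≈ 3.3228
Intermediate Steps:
-315389/B - 433369/(-270670) = -315389/(-183181) - 433369/(-270670) = -315389*(-1/183181) - 433369*(-1/270670) = 315389/183181 + 433369/270670 = 164751307419/49581601270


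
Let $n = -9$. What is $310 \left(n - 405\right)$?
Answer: $-128340$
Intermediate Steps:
$310 \left(n - 405\right) = 310 \left(-9 - 405\right) = 310 \left(-414\right) = -128340$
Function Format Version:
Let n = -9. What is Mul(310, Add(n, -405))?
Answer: -128340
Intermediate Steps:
Mul(310, Add(n, -405)) = Mul(310, Add(-9, -405)) = Mul(310, -414) = -128340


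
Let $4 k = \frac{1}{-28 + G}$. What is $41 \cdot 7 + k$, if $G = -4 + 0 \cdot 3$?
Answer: $\frac{36735}{128} \approx 286.99$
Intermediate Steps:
$G = -4$ ($G = -4 + 0 = -4$)
$k = - \frac{1}{128}$ ($k = \frac{1}{4 \left(-28 - 4\right)} = \frac{1}{4 \left(-32\right)} = \frac{1}{4} \left(- \frac{1}{32}\right) = - \frac{1}{128} \approx -0.0078125$)
$41 \cdot 7 + k = 41 \cdot 7 - \frac{1}{128} = 287 - \frac{1}{128} = \frac{36735}{128}$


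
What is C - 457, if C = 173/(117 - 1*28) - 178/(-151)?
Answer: -6099658/13439 ≈ -453.88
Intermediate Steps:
C = 41965/13439 (C = 173/(117 - 28) - 178*(-1/151) = 173/89 + 178/151 = 41965/13439 ≈ 3.1226)
C - 457 = 41965/13439 - 457 = -6099658/13439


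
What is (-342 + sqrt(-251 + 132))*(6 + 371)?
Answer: -128934 + 377*I*sqrt(119) ≈ -1.2893e+5 + 4112.6*I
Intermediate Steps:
(-342 + sqrt(-251 + 132))*(6 + 371) = (-342 + sqrt(-119))*377 = (-342 + I*sqrt(119))*377 = -128934 + 377*I*sqrt(119)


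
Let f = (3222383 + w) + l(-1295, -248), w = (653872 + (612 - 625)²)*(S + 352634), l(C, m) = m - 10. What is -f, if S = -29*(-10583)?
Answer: -431370077306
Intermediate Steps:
S = 306907
l(C, m) = -10 + m
w = 431366855181 (w = (653872 + (612 - 625)²)*(306907 + 352634) = (653872 + (-13)²)*659541 = (653872 + 169)*659541 = 654041*659541 = 431366855181)
f = 431370077306 (f = (3222383 + 431366855181) + (-10 - 248) = 431370077564 - 258 = 431370077306)
-f = -1*431370077306 = -431370077306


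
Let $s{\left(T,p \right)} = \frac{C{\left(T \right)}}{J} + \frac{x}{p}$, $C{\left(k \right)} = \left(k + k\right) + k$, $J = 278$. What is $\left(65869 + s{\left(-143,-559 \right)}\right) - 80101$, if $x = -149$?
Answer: $- \frac{2211879653}{155402} \approx -14233.0$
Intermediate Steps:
$C{\left(k \right)} = 3 k$ ($C{\left(k \right)} = 2 k + k = 3 k$)
$s{\left(T,p \right)} = - \frac{149}{p} + \frac{3 T}{278}$ ($s{\left(T,p \right)} = \frac{3 T}{278} - \frac{149}{p} = - \frac{149}{p} + \frac{3 T}{278}$)
$\left(65869 + s{\left(-143,-559 \right)}\right) - 80101 = \left(65869 - \left(\frac{429}{278} + \frac{149}{-559}\right)\right) - 80101 = \left(65869 - \frac{198389}{155402}\right) - 80101 = \frac{10235975949}{155402} - 80101 = - \frac{2211879653}{155402}$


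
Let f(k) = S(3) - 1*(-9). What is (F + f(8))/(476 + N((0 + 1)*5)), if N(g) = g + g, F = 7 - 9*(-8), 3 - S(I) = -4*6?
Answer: 115/486 ≈ 0.23663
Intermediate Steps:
S(I) = 27 (S(I) = 3 - (-4)*6 = 3 - 1*(-24) = 3 + 24 = 27)
F = 79 (F = 7 + 72 = 79)
N(g) = 2*g
f(k) = 36 (f(k) = 27 - 1*(-9) = 27 + 9 = 36)
(F + f(8))/(476 + N((0 + 1)*5)) = (79 + 36)/(476 + 2*((0 + 1)*5)) = 115/(476 + 2*(1*5)) = 115/(476 + 2*5) = 115/(476 + 10) = 115/486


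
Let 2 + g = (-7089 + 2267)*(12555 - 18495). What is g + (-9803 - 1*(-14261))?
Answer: 28647136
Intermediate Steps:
g = 28642678 (g = -2 + (-7089 + 2267)*(12555 - 18495) = -2 - 4822*(-5940) = -2 + 28642680 = 28642678)
g + (-9803 - 1*(-14261)) = 28642678 + (-9803 - 1*(-14261)) = 28642678 + (-9803 + 14261) = 28642678 + 4458 = 28647136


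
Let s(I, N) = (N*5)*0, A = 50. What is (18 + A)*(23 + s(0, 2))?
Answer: 1564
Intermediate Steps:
s(I, N) = 0 (s(I, N) = (5*N)*0 = 0)
(18 + A)*(23 + s(0, 2)) = (18 + 50)*(23 + 0) = 68*23 = 1564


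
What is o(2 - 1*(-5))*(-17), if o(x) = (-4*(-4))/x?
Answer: -272/7 ≈ -38.857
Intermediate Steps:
o(x) = 16/x
o(2 - 1*(-5))*(-17) = (16/(2 - 1*(-5)))*(-17) = (16/(2 + 5))*(-17) = (16/7)*(-17) = -272/7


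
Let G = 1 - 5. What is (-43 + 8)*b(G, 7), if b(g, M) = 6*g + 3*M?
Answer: 105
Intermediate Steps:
G = -4
b(g, M) = 3*M + 6*g
(-43 + 8)*b(G, 7) = (-43 + 8)*(3*7 + 6*(-4)) = -35*(21 - 24) = -35*(-3) = 105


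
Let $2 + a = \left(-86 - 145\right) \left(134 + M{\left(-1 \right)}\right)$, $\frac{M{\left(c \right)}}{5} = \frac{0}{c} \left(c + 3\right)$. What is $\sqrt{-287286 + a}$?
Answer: $i \sqrt{318242} \approx 564.13 i$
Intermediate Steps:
$M{\left(c \right)} = 0$ ($M{\left(c \right)} = 5 \frac{0}{c} \left(c + 3\right) = 5 \cdot 0 \left(3 + c\right) = 5 \cdot 0 = 0$)
$a = -30956$ ($a = -2 + \left(-86 - 145\right) \left(134 + 0\right) = -2 + \left(-86 - 145\right) 134 = -2 - 30954 = -30956$)
$\sqrt{-287286 + a} = \sqrt{-287286 - 30956} = \sqrt{-318242} = i \sqrt{318242}$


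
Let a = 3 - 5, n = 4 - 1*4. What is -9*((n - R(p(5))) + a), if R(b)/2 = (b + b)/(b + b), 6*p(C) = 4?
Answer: 36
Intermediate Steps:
n = 0 (n = 4 - 4 = 0)
a = -2
p(C) = 2/3 (p(C) = (1/6)*4 = 2/3)
R(b) = 2 (R(b) = 2*((b + b)/(b + b)) = 2*((2*b)/((2*b))) = 2*((2*b)*(1/(2*b))) = 2*1 = 2)
-9*((n - R(p(5))) + a) = -9*((0 - 1*2) - 2) = -9*((0 - 2) - 2) = -9*(-2 - 2) = -9*(-4) = 36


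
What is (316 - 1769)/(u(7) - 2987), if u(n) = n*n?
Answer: 1453/2938 ≈ 0.49455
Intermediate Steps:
u(n) = n²
(316 - 1769)/(u(7) - 2987) = (316 - 1769)/(7² - 2987) = -1453/(49 - 2987) = -1453/(-2938) = -1453*(-1/2938) = 1453/2938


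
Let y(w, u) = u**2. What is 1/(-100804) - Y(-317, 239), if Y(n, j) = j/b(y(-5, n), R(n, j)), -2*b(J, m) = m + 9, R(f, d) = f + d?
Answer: -48184381/6955476 ≈ -6.9275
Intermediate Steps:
R(f, d) = d + f
b(J, m) = -9/2 - m/2 (b(J, m) = -(m + 9)/2 = -(9 + m)/2 = -9/2 - m/2)
Y(n, j) = j/(-9/2 - j/2 - n/2) (Y(n, j) = j/(-9/2 - (j + n)/2) = j/(-9/2 + (-j/2 - n/2)) = j/(-9/2 - j/2 - n/2))
1/(-100804) - Y(-317, 239) = 1/(-100804) - (-2)*239/(9 + 239 - 317) = -1/100804 - (-2)*239/(-69) = -1/100804 - (-2)*239*(-1)/69 = -1/100804 - 1*478/69 = -1/100804 - 478/69 = -48184381/6955476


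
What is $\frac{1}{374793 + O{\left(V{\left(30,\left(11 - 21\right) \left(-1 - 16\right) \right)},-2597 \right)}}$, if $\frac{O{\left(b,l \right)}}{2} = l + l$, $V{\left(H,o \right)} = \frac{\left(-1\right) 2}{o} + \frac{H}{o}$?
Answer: $\frac{1}{364405} \approx 2.7442 \cdot 10^{-6}$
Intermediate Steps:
$V{\left(H,o \right)} = - \frac{2}{o} + \frac{H}{o}$
$O{\left(b,l \right)} = 4 l$ ($O{\left(b,l \right)} = 2 \left(l + l\right) = 2 \cdot 2 l = 4 l$)
$\frac{1}{374793 + O{\left(V{\left(30,\left(11 - 21\right) \left(-1 - 16\right) \right)},-2597 \right)}} = \frac{1}{374793 + 4 \left(-2597\right)} = \frac{1}{374793 - 10388} = \frac{1}{364405}$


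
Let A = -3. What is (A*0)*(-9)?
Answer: 0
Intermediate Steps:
(A*0)*(-9) = -3*0*(-9) = 0*(-9) = 0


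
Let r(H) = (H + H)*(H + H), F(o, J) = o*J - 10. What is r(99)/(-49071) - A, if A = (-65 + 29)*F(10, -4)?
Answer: -2677788/1487 ≈ -1800.8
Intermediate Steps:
F(o, J) = -10 + J*o (F(o, J) = J*o - 10 = -10 + J*o)
r(H) = 4*H² (r(H) = (2*H)*(2*H) = 4*H²)
A = 1800 (A = (-65 + 29)*(-10 - 4*10) = -36*(-10 - 40) = -36*(-50) = 1800)
r(99)/(-49071) - A = (4*99²)/(-49071) - 1*1800 = (4*9801)*(-1/49071) - 1800 = 39204*(-1/49071) - 1800 = -1188/1487 - 1800 = -2677788/1487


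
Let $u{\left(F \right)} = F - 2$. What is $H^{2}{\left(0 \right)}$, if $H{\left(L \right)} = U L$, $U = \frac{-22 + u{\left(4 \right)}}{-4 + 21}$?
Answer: $0$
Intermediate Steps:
$u{\left(F \right)} = -2 + F$
$U = - \frac{20}{17}$ ($U = \frac{-22 + \left(-2 + 4\right)}{-4 + 21} = \frac{-22 + 2}{17} = \left(-20\right) \frac{1}{17} = - \frac{20}{17} \approx -1.1765$)
$H{\left(L \right)} = - \frac{20 L}{17}$
$H^{2}{\left(0 \right)} = \left(\left(- \frac{20}{17}\right) 0\right)^{2} = 0^{2} = 0$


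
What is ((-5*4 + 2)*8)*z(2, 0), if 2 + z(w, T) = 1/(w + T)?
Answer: 216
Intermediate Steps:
z(w, T) = -2 + 1/(T + w) (z(w, T) = -2 + 1/(w + T) = -2 + 1/(T + w))
((-5*4 + 2)*8)*z(2, 0) = ((-5*4 + 2)*8)*((1 - 2*0 - 2*2)/(0 + 2)) = ((-20 + 2)*8)*((1 + 0 - 4)/2) = (-18*8)*((1/2)*(-3)) = -144*(-3/2) = 216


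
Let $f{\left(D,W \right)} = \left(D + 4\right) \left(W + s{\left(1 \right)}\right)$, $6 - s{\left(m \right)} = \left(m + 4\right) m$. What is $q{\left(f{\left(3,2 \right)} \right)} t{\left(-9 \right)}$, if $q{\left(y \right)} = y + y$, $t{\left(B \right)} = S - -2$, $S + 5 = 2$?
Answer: $-42$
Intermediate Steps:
$s{\left(m \right)} = 6 - m \left(4 + m\right)$ ($s{\left(m \right)} = 6 - \left(m + 4\right) m = 6 - \left(4 + m\right) m = 6 - m \left(4 + m\right)$)
$S = -3$ ($S = -5 + 2 = -3$)
$f{\left(D,W \right)} = \left(1 + W\right) \left(4 + D\right)$ ($f{\left(D,W \right)} = \left(D + 4\right) \left(W - -1\right) = \left(4 + D\right) \left(W - -1\right) = \left(4 + D\right) \left(W + 1\right) = \left(4 + D\right) \left(1 + W\right) = \left(1 + W\right) \left(4 + D\right)$)
$t{\left(B \right)} = -1$ ($t{\left(B \right)} = -3 - -2 = -3 + 2 = -1$)
$q{\left(y \right)} = 2 y$
$q{\left(f{\left(3,2 \right)} \right)} t{\left(-9 \right)} = 2 \left(4 + 3 + 4 \cdot 2 + 3 \cdot 2\right) \left(-1\right) = 2 \left(4 + 3 + 8 + 6\right) \left(-1\right) = 2 \cdot 21 \left(-1\right) = 42 \left(-1\right) = -42$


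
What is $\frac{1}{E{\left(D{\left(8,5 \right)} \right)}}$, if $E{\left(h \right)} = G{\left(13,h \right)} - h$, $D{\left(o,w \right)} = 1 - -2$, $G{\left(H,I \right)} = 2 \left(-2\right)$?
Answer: $- \frac{1}{7} \approx -0.14286$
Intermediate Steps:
$G{\left(H,I \right)} = -4$
$D{\left(o,w \right)} = 3$ ($D{\left(o,w \right)} = 1 + 2 = 3$)
$E{\left(h \right)} = -4 - h$
$\frac{1}{E{\left(D{\left(8,5 \right)} \right)}} = \frac{1}{-4 - 3} = \frac{1}{-7} = - \frac{1}{7}$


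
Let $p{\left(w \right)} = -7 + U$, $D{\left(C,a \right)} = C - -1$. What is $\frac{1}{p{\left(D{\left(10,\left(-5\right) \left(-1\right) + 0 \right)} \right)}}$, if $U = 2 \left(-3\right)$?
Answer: $- \frac{1}{13} \approx -0.076923$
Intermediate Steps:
$U = -6$
$D{\left(C,a \right)} = 1 + C$ ($D{\left(C,a \right)} = C + 1 = 1 + C$)
$p{\left(w \right)} = -13$ ($p{\left(w \right)} = -7 - 6 = -13$)
$\frac{1}{p{\left(D{\left(10,\left(-5\right) \left(-1\right) + 0 \right)} \right)}} = \frac{1}{-13} = - \frac{1}{13}$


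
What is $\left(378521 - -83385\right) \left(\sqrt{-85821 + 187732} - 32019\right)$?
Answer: $-14789768214 + 461906 \sqrt{101911} \approx -1.4642 \cdot 10^{10}$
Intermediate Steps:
$\left(378521 - -83385\right) \left(\sqrt{-85821 + 187732} - 32019\right) = \left(378521 + 83385\right) \left(\sqrt{101911} - 32019\right) = 461906 \left(-32019 + \sqrt{101911}\right) = -14789768214 + 461906 \sqrt{101911}$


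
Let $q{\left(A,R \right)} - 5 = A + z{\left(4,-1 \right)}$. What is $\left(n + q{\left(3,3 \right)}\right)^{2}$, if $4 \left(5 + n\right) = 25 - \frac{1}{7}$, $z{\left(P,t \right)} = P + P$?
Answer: $\frac{58081}{196} \approx 296.33$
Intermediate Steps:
$z{\left(P,t \right)} = 2 P$
$n = \frac{17}{14}$ ($n = -5 + \frac{25 - \frac{1}{7}}{4} = -5 + \frac{1}{4} \cdot \frac{174}{7} = -5 + \frac{87}{14} = \frac{17}{14} \approx 1.2143$)
$q{\left(A,R \right)} = 13 + A$ ($q{\left(A,R \right)} = 5 + \left(A + 2 \cdot 4\right) = 5 + \left(A + 8\right) = 5 + \left(8 + A\right) = 13 + A$)
$\left(n + q{\left(3,3 \right)}\right)^{2} = \left(\frac{17}{14} + \left(13 + 3\right)\right)^{2} = \left(\frac{17}{14} + 16\right)^{2} = \left(\frac{241}{14}\right)^{2} = \frac{58081}{196}$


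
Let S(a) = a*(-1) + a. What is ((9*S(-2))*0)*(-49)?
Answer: 0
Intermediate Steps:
S(a) = 0 (S(a) = -a + a = 0)
((9*S(-2))*0)*(-49) = ((9*0)*0)*(-49) = (0*0)*(-49) = 0*(-49) = 0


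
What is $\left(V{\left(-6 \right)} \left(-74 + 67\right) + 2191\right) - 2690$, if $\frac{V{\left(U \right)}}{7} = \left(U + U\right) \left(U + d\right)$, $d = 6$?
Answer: $-499$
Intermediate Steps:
$V{\left(U \right)} = 14 U \left(6 + U\right)$ ($V{\left(U \right)} = 7 \left(U + U\right) \left(U + 6\right) = 7 \cdot 2 U \left(6 + U\right) = 14 U \left(6 + U\right)$)
$\left(V{\left(-6 \right)} \left(-74 + 67\right) + 2191\right) - 2690 = \left(14 \left(-6\right) \left(6 - 6\right) \left(-74 + 67\right) + 2191\right) - 2690 = \left(14 \left(-6\right) 0 \left(-7\right) + 2191\right) - 2690 = \left(0 \left(-7\right) + 2191\right) - 2690 = \left(0 + 2191\right) - 2690 = 2191 - 2690 = -499$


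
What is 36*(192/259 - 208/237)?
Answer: -100416/20461 ≈ -4.9077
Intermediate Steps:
36*(192/259 - 208/237) = 36*(-8368/61383) = -100416/20461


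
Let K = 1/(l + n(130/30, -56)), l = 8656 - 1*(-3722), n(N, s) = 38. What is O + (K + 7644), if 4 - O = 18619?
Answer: -136215935/12416 ≈ -10971.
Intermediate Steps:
O = -18615 (O = 4 - 1*18619 = 4 - 18619 = -18615)
l = 12378 (l = 8656 + 3722 = 12378)
K = 1/12416 (K = 1/(12378 + 38) = 1/12416 ≈ 8.0541e-5)
O + (K + 7644) = -18615 + (1/12416 + 7644) = -18615 + 94907905/12416 = -136215935/12416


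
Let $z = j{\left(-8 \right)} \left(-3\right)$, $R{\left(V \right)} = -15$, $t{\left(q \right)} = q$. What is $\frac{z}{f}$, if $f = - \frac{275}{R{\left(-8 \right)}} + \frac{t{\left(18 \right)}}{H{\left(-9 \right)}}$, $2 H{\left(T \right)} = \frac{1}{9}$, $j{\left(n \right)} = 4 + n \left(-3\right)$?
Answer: $- \frac{252}{1027} \approx -0.24537$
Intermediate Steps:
$j{\left(n \right)} = 4 - 3 n$
$H{\left(T \right)} = \frac{1}{18}$ ($H{\left(T \right)} = \frac{1}{2 \cdot 9} = \frac{1}{2} \cdot \frac{1}{9} = \frac{1}{18}$)
$z = -84$ ($z = \left(4 - -24\right) \left(-3\right) = \left(4 + 24\right) \left(-3\right) = 28 \left(-3\right) = -84$)
$f = \frac{1027}{3}$ ($f = - \frac{275}{-15} + 18 \frac{1}{\frac{1}{18}} = \left(-275\right) \left(- \frac{1}{15}\right) + 18 \cdot 18 = \frac{55}{3} + 324 = \frac{1027}{3} \approx 342.33$)
$\frac{z}{f} = - \frac{84}{\frac{1027}{3}} = \left(-84\right) \frac{3}{1027} = - \frac{252}{1027}$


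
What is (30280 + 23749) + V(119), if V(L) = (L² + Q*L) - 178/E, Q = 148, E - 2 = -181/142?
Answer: 8812330/103 ≈ 85557.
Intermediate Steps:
E = 103/142 (E = 2 - 181/142 = 103/142 ≈ 0.72535)
V(L) = -25276/103 + L² + 148*L (V(L) = (L² + 148*L) - 178/103/142 = (L² + 148*L) - 178*142/103 = (L² + 148*L) - 25276/103 = -25276/103 + L² + 148*L)
(30280 + 23749) + V(119) = (30280 + 23749) + (-25276/103 + 119*(148 + 119)) = 54029 + (-25276/103 + 119*267) = 54029 + (-25276/103 + 31773) = 54029 + 3247343/103 = 8812330/103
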